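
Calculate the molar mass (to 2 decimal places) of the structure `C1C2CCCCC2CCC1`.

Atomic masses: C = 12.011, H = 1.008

138.25

Molecular formula: C10H18.
M = 10×12.011 + 18×1.008 = 138.25 g/mol.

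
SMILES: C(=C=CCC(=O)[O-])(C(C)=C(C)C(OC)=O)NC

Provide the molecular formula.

Heavy atoms from the SMILES: 12 C, 1 N, 4 O.
Implicit hydrogens by atom environment:
  6 × C: no H
  4 × C: 3 H each → 12
  3 × O: no H
  1 × C: 2 H
  1 × C: 1 H
  1 × N: 1 H
  1 × O (charge -1): no H
  Total hydrogens = 16.
Net charge -1.
Molecular formula: C12H16NO4-

C12H16NO4-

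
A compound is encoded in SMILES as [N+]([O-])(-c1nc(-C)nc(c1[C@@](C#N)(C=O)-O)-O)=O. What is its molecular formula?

C8H6N4O5

Heavy atoms from the SMILES: 8 C, 4 N, 5 O.
Implicit hydrogens by atom environment:
  4 × C (aromatic): no H
  2 × C: no H
  2 × N (aromatic): no H
  2 × O: 1 H each → 2
  2 × O: no H
  1 × C: 3 H
  1 × C: 1 H
  1 × N (charge +1): no H
  1 × N: no H
  1 × O (charge -1): no H
  Total hydrogens = 6.
Molecular formula: C8H6N4O5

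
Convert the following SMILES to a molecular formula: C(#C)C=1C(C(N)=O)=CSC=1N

C7H6N2OS

Heavy atoms from the SMILES: 7 C, 2 N, 1 O, 1 S.
Implicit hydrogens by atom environment:
  3 × C (aromatic): no H
  2 × C: no H
  2 × N: 2 H each → 4
  1 × C (aromatic): 1 H
  1 × C: 1 H
  1 × O: no H
  1 × S (aromatic): no H
  Total hydrogens = 6.
Molecular formula: C7H6N2OS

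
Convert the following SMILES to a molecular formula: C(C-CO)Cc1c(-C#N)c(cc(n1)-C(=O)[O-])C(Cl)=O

C12H10ClN2O4-

Heavy atoms from the SMILES: 12 C, 1 Cl, 2 N, 4 O.
Implicit hydrogens by atom environment:
  4 × C: 2 H each → 8
  4 × C (aromatic): no H
  3 × C: no H
  2 × O: no H
  1 × C (aromatic): 1 H
  1 × Cl: no H
  1 × N (aromatic): no H
  1 × N: no H
  1 × O: 1 H
  1 × O (charge -1): no H
  Total hydrogens = 10.
Net charge -1.
Molecular formula: C12H10ClN2O4-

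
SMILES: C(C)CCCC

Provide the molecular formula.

Heavy atoms from the SMILES: 6 C.
Implicit hydrogens by atom environment:
  4 × C: 2 H each → 8
  2 × C: 3 H each → 6
  Total hydrogens = 14.
Molecular formula: C6H14

C6H14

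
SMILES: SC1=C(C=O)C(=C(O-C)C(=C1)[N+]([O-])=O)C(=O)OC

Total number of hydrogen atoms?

Hydrogens are implicit in SMILES; fill each atom to its normal valence:
  5 × C (aromatic): no H
  5 × O: no H
  2 × C: 3 H each → 6
  1 × C (aromatic): 1 H
  1 × C: 1 H
  1 × C: no H
  1 × N (charge +1): no H
  1 × O (charge -1): no H
  1 × S: 1 H
  Total hydrogens = 9.

9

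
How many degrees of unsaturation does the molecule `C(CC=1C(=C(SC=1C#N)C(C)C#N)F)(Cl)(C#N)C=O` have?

10

Molecular formula from the SMILES: C12H7ClFN3OS.
DoU = (2C + 2 + N − H − X)/2 = (2·12 + 2 + 3 − 7 − 2)/2 = 20/2 = 10.
(Structurally: 1 ring(s) + 9 π bond(s) = 10.)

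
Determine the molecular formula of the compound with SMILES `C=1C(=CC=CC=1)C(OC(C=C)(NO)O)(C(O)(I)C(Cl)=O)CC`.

C14H17ClINO5

Heavy atoms from the SMILES: 14 C, 1 Cl, 1 I, 1 N, 5 O.
Implicit hydrogens by atom environment:
  5 × C (aromatic): 1 H each → 5
  4 × C: no H
  3 × O: 1 H each → 3
  2 × C: 2 H each → 4
  2 × O: no H
  1 × C: 3 H
  1 × C: 1 H
  1 × C (aromatic): no H
  1 × Cl: no H
  1 × I: no H
  1 × N: 1 H
  Total hydrogens = 17.
Molecular formula: C14H17ClINO5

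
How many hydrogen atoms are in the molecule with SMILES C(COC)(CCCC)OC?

18

Hydrogens are implicit in SMILES; fill each atom to its normal valence:
  4 × C: 2 H each → 8
  3 × C: 3 H each → 9
  2 × O: no H
  1 × C: 1 H
  Total hydrogens = 18.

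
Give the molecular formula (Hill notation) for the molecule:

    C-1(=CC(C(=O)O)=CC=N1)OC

Heavy atoms from the SMILES: 7 C, 1 N, 3 O.
Implicit hydrogens by atom environment:
  3 × C (aromatic): 1 H each → 3
  2 × C (aromatic): no H
  2 × O: no H
  1 × C: 3 H
  1 × C: no H
  1 × N (aromatic): no H
  1 × O: 1 H
  Total hydrogens = 7.
Molecular formula: C7H7NO3

C7H7NO3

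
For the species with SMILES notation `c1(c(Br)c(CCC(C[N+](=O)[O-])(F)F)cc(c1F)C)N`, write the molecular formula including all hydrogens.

C11H12BrF3N2O2

Heavy atoms from the SMILES: 1 Br, 11 C, 3 F, 2 N, 2 O.
Implicit hydrogens by atom environment:
  5 × C (aromatic): no H
  3 × C: 2 H each → 6
  3 × F: no H
  1 × Br: no H
  1 × C: 3 H
  1 × C (aromatic): 1 H
  1 × C: no H
  1 × N: 2 H
  1 × N (charge +1): no H
  1 × O: no H
  1 × O (charge -1): no H
  Total hydrogens = 12.
Molecular formula: C11H12BrF3N2O2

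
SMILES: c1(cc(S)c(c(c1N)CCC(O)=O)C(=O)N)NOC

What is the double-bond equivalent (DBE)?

Molecular formula from the SMILES: C11H15N3O4S.
DoU = (2C + 2 + N − H − X)/2 = (2·11 + 2 + 3 − 15 − 0)/2 = 12/2 = 6.
(Structurally: 1 ring(s) + 5 π bond(s) = 6.)

6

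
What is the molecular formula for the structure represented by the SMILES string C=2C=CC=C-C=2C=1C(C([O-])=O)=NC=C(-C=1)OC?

C13H10NO3-

Heavy atoms from the SMILES: 13 C, 1 N, 3 O.
Implicit hydrogens by atom environment:
  7 × C (aromatic): 1 H each → 7
  4 × C (aromatic): no H
  2 × O: no H
  1 × C: 3 H
  1 × C: no H
  1 × N (aromatic): no H
  1 × O (charge -1): no H
  Total hydrogens = 10.
Net charge -1.
Molecular formula: C13H10NO3-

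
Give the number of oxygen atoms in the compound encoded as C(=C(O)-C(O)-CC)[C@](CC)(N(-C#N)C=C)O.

3

The symbol for oxygen appears 3 times in the SMILES.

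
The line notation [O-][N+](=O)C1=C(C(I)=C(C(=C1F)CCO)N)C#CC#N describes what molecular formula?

Heavy atoms from the SMILES: 11 C, 1 F, 1 I, 3 N, 3 O.
Implicit hydrogens by atom environment:
  6 × C (aromatic): no H
  3 × C: no H
  2 × C: 2 H each → 4
  1 × F: no H
  1 × I: no H
  1 × N: 2 H
  1 × N (charge +1): no H
  1 × N: no H
  1 × O: 1 H
  1 × O: no H
  1 × O (charge -1): no H
  Total hydrogens = 7.
Molecular formula: C11H7FIN3O3

C11H7FIN3O3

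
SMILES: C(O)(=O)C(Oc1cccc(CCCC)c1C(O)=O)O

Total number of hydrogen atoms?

Hydrogens are implicit in SMILES; fill each atom to its normal valence:
  3 × C: 2 H each → 6
  3 × C (aromatic): 1 H each → 3
  3 × C (aromatic): no H
  3 × O: 1 H each → 3
  3 × O: no H
  2 × C: no H
  1 × C: 3 H
  1 × C: 1 H
  Total hydrogens = 16.

16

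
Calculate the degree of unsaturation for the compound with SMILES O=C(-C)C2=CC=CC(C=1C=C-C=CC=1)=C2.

Molecular formula from the SMILES: C14H12O.
DoU = (2C + 2 + N − H − X)/2 = (2·14 + 2 + 0 − 12 − 0)/2 = 18/2 = 9.
(Structurally: 2 ring(s) + 7 π bond(s) = 9.)

9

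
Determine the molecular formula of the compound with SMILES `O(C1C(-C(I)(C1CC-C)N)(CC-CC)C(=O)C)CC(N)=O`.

Heavy atoms from the SMILES: 15 C, 1 I, 2 N, 3 O.
Implicit hydrogens by atom environment:
  6 × C: 2 H each → 12
  4 × C: no H
  3 × C: 3 H each → 9
  3 × O: no H
  2 × C: 1 H each → 2
  2 × N: 2 H each → 4
  1 × I: no H
  Total hydrogens = 27.
Molecular formula: C15H27IN2O3

C15H27IN2O3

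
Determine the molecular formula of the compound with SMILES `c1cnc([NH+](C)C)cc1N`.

C7H12N3+

Heavy atoms from the SMILES: 7 C, 3 N.
Implicit hydrogens by atom environment:
  3 × C (aromatic): 1 H each → 3
  2 × C: 3 H each → 6
  2 × C (aromatic): no H
  1 × N: 2 H
  1 × N (charge +1): 1 H
  1 × N (aromatic): no H
  Total hydrogens = 12.
Net charge +1.
Molecular formula: C7H12N3+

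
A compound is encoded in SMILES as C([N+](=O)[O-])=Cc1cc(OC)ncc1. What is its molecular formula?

C8H8N2O3

Heavy atoms from the SMILES: 8 C, 2 N, 3 O.
Implicit hydrogens by atom environment:
  3 × C (aromatic): 1 H each → 3
  2 × C: 1 H each → 2
  2 × C (aromatic): no H
  2 × O: no H
  1 × C: 3 H
  1 × N (aromatic): no H
  1 × N (charge +1): no H
  1 × O (charge -1): no H
  Total hydrogens = 8.
Molecular formula: C8H8N2O3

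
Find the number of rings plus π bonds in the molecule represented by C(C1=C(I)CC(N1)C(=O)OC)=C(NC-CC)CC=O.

5

Molecular formula from the SMILES: C13H19IN2O3.
DoU = (2C + 2 + N − H − X)/2 = (2·13 + 2 + 2 − 19 − 1)/2 = 10/2 = 5.
(Structurally: 1 ring(s) + 4 π bond(s) = 5.)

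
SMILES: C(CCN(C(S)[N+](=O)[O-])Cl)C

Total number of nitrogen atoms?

The symbol for nitrogen appears 2 times in the SMILES.

2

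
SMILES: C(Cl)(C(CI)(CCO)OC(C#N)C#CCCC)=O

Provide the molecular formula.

C12H15ClINO3

Heavy atoms from the SMILES: 12 C, 1 Cl, 1 I, 1 N, 3 O.
Implicit hydrogens by atom environment:
  5 × C: 2 H each → 10
  5 × C: no H
  2 × O: no H
  1 × C: 3 H
  1 × C: 1 H
  1 × Cl: no H
  1 × I: no H
  1 × N: no H
  1 × O: 1 H
  Total hydrogens = 15.
Molecular formula: C12H15ClINO3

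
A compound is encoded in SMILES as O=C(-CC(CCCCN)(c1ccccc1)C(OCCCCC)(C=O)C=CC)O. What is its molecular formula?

C23H35NO4

Heavy atoms from the SMILES: 23 C, 1 N, 4 O.
Implicit hydrogens by atom environment:
  9 × C: 2 H each → 18
  5 × C (aromatic): 1 H each → 5
  3 × C: 1 H each → 3
  3 × C: no H
  3 × O: no H
  2 × C: 3 H each → 6
  1 × C (aromatic): no H
  1 × N: 2 H
  1 × O: 1 H
  Total hydrogens = 35.
Molecular formula: C23H35NO4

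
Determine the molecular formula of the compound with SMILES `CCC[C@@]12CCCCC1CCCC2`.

C13H24

Heavy atoms from the SMILES: 13 C.
Implicit hydrogens by atom environment:
  10 × C: 2 H each → 20
  1 × C: 3 H
  1 × C: 1 H
  1 × C: no H
  Total hydrogens = 24.
Molecular formula: C13H24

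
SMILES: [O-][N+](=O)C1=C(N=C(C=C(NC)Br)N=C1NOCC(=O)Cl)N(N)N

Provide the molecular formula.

C9H12BrClN8O4

Heavy atoms from the SMILES: 1 Br, 9 C, 1 Cl, 8 N, 4 O.
Implicit hydrogens by atom environment:
  4 × C (aromatic): no H
  3 × O: no H
  2 × C: no H
  2 × N: 2 H each → 4
  2 × N: 1 H each → 2
  2 × N (aromatic): no H
  1 × Br: no H
  1 × C: 3 H
  1 × C: 2 H
  1 × C: 1 H
  1 × Cl: no H
  1 × N: no H
  1 × N (charge +1): no H
  1 × O (charge -1): no H
  Total hydrogens = 12.
Molecular formula: C9H12BrClN8O4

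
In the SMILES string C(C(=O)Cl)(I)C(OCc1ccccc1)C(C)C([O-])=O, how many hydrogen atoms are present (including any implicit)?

Hydrogens are implicit in SMILES; fill each atom to its normal valence:
  5 × C (aromatic): 1 H each → 5
  3 × C: 1 H each → 3
  3 × O: no H
  2 × C: no H
  1 × C: 3 H
  1 × C: 2 H
  1 × C (aromatic): no H
  1 × Cl: no H
  1 × I: no H
  1 × O (charge -1): no H
  Total hydrogens = 13.

13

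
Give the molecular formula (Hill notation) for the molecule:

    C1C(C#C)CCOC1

C7H10O

Heavy atoms from the SMILES: 7 C, 1 O.
Implicit hydrogens by atom environment:
  4 × C: 2 H each → 8
  2 × C: 1 H each → 2
  1 × C: no H
  1 × O: no H
  Total hydrogens = 10.
Molecular formula: C7H10O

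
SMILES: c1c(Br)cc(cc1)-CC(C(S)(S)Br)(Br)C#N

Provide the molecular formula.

C10H8Br3NS2

Heavy atoms from the SMILES: 3 Br, 10 C, 1 N, 2 S.
Implicit hydrogens by atom environment:
  4 × C (aromatic): 1 H each → 4
  3 × Br: no H
  3 × C: no H
  2 × C (aromatic): no H
  2 × S: 1 H each → 2
  1 × C: 2 H
  1 × N: no H
  Total hydrogens = 8.
Molecular formula: C10H8Br3NS2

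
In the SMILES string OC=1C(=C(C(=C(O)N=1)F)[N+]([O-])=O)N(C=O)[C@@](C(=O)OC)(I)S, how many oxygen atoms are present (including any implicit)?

7

The symbol for oxygen appears 7 times in the SMILES.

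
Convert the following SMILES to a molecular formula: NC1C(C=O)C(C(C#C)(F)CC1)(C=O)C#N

Heavy atoms from the SMILES: 11 C, 1 F, 2 N, 2 O.
Implicit hydrogens by atom environment:
  5 × C: 1 H each → 5
  4 × C: no H
  2 × C: 2 H each → 4
  2 × O: no H
  1 × F: no H
  1 × N: 2 H
  1 × N: no H
  Total hydrogens = 11.
Molecular formula: C11H11FN2O2

C11H11FN2O2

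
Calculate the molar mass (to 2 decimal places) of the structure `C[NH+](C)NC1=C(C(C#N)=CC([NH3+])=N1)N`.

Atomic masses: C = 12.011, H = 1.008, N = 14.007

Molecular formula: [C8H14N6]2+.
M = 8×12.011 + 14×1.008 + 6×14.007 = 194.24 g/mol.

194.24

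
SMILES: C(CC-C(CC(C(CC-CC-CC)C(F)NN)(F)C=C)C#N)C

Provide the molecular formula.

C18H33F2N3

Heavy atoms from the SMILES: 18 C, 2 F, 3 N.
Implicit hydrogens by atom environment:
  10 × C: 2 H each → 20
  4 × C: 1 H each → 4
  2 × C: 3 H each → 6
  2 × C: no H
  2 × F: no H
  1 × N: 2 H
  1 × N: 1 H
  1 × N: no H
  Total hydrogens = 33.
Molecular formula: C18H33F2N3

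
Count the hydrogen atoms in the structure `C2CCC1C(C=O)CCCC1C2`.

Hydrogens are implicit in SMILES; fill each atom to its normal valence:
  7 × C: 2 H each → 14
  4 × C: 1 H each → 4
  1 × O: no H
  Total hydrogens = 18.

18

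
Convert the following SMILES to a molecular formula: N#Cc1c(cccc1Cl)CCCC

C11H12ClN

Heavy atoms from the SMILES: 11 C, 1 Cl, 1 N.
Implicit hydrogens by atom environment:
  3 × C: 2 H each → 6
  3 × C (aromatic): 1 H each → 3
  3 × C (aromatic): no H
  1 × C: 3 H
  1 × C: no H
  1 × Cl: no H
  1 × N: no H
  Total hydrogens = 12.
Molecular formula: C11H12ClN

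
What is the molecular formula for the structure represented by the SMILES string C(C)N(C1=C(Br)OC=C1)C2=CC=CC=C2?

Heavy atoms from the SMILES: 1 Br, 12 C, 1 N, 1 O.
Implicit hydrogens by atom environment:
  7 × C (aromatic): 1 H each → 7
  3 × C (aromatic): no H
  1 × Br: no H
  1 × C: 3 H
  1 × C: 2 H
  1 × N: no H
  1 × O (aromatic): no H
  Total hydrogens = 12.
Molecular formula: C12H12BrNO

C12H12BrNO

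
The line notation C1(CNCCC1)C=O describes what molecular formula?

Heavy atoms from the SMILES: 6 C, 1 N, 1 O.
Implicit hydrogens by atom environment:
  4 × C: 2 H each → 8
  2 × C: 1 H each → 2
  1 × N: 1 H
  1 × O: no H
  Total hydrogens = 11.
Molecular formula: C6H11NO

C6H11NO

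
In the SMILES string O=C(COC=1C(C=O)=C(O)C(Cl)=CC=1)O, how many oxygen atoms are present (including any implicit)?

The symbol for oxygen appears 5 times in the SMILES.

5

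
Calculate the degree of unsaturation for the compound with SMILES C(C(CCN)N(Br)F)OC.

0

Molecular formula from the SMILES: C5H12BrFN2O.
DoU = (2C + 2 + N − H − X)/2 = (2·5 + 2 + 2 − 12 − 2)/2 = 0/2 = 0.
(Structurally: 0 ring(s) + 0 π bond(s) = 0.)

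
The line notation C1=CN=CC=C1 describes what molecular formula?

C5H5N

Heavy atoms from the SMILES: 5 C, 1 N.
Implicit hydrogens by atom environment:
  5 × C (aromatic): 1 H each → 5
  1 × N (aromatic): no H
  Total hydrogens = 5.
Molecular formula: C5H5N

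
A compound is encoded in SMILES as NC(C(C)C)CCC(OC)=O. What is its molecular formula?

Heavy atoms from the SMILES: 8 C, 1 N, 2 O.
Implicit hydrogens by atom environment:
  3 × C: 3 H each → 9
  2 × C: 2 H each → 4
  2 × C: 1 H each → 2
  2 × O: no H
  1 × C: no H
  1 × N: 2 H
  Total hydrogens = 17.
Molecular formula: C8H17NO2

C8H17NO2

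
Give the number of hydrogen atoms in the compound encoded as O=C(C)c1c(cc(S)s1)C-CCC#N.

11

Hydrogens are implicit in SMILES; fill each atom to its normal valence:
  3 × C: 2 H each → 6
  3 × C (aromatic): no H
  2 × C: no H
  1 × C: 3 H
  1 × C (aromatic): 1 H
  1 × N: no H
  1 × O: no H
  1 × S: 1 H
  1 × S (aromatic): no H
  Total hydrogens = 11.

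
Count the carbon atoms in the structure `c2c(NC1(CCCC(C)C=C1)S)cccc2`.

14

The symbol for carbon appears 14 times in the SMILES. Lowercase c denotes aromatic carbon and counts toward C.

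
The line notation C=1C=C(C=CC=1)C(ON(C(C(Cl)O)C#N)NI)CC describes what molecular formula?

C12H15ClIN3O2

Heavy atoms from the SMILES: 12 C, 1 Cl, 1 I, 3 N, 2 O.
Implicit hydrogens by atom environment:
  5 × C (aromatic): 1 H each → 5
  3 × C: 1 H each → 3
  2 × N: no H
  1 × C: 3 H
  1 × C: 2 H
  1 × C: no H
  1 × C (aromatic): no H
  1 × Cl: no H
  1 × I: no H
  1 × N: 1 H
  1 × O: 1 H
  1 × O: no H
  Total hydrogens = 15.
Molecular formula: C12H15ClIN3O2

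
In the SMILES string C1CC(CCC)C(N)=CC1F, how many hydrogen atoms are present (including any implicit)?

16

Hydrogens are implicit in SMILES; fill each atom to its normal valence:
  4 × C: 2 H each → 8
  3 × C: 1 H each → 3
  1 × C: 3 H
  1 × C: no H
  1 × F: no H
  1 × N: 2 H
  Total hydrogens = 16.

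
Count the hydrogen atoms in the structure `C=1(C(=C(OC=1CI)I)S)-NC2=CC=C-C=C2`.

Hydrogens are implicit in SMILES; fill each atom to its normal valence:
  5 × C (aromatic): 1 H each → 5
  5 × C (aromatic): no H
  2 × I: no H
  1 × C: 2 H
  1 × N: 1 H
  1 × O (aromatic): no H
  1 × S: 1 H
  Total hydrogens = 9.

9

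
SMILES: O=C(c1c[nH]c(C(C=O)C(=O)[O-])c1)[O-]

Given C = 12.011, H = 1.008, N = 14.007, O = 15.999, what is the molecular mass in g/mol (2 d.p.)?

Molecular formula: [C8H5NO5]2-.
M = 8×12.011 + 5×1.008 + 1×14.007 + 5×15.999 = 195.13 g/mol.

195.13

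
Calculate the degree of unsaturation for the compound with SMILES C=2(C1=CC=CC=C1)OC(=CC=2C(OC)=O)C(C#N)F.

10

Molecular formula from the SMILES: C14H10FNO3.
DoU = (2C + 2 + N − H − X)/2 = (2·14 + 2 + 1 − 10 − 1)/2 = 20/2 = 10.
(Structurally: 2 ring(s) + 8 π bond(s) = 10.)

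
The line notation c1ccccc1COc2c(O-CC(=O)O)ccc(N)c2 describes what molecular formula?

Heavy atoms from the SMILES: 15 C, 1 N, 4 O.
Implicit hydrogens by atom environment:
  8 × C (aromatic): 1 H each → 8
  4 × C (aromatic): no H
  3 × O: no H
  2 × C: 2 H each → 4
  1 × C: no H
  1 × N: 2 H
  1 × O: 1 H
  Total hydrogens = 15.
Molecular formula: C15H15NO4

C15H15NO4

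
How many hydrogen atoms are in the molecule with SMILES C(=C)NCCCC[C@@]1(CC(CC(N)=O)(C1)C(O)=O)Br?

Hydrogens are implicit in SMILES; fill each atom to its normal valence:
  8 × C: 2 H each → 16
  4 × C: no H
  2 × O: no H
  1 × Br: no H
  1 × C: 1 H
  1 × N: 2 H
  1 × N: 1 H
  1 × O: 1 H
  Total hydrogens = 21.

21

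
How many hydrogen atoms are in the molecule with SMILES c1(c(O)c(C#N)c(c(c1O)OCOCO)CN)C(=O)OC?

14

Hydrogens are implicit in SMILES; fill each atom to its normal valence:
  6 × C (aromatic): no H
  4 × O: no H
  3 × C: 2 H each → 6
  3 × O: 1 H each → 3
  2 × C: no H
  1 × C: 3 H
  1 × N: 2 H
  1 × N: no H
  Total hydrogens = 14.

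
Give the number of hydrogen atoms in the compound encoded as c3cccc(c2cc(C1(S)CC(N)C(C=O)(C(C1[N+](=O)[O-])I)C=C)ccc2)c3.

Hydrogens are implicit in SMILES; fill each atom to its normal valence:
  9 × C (aromatic): 1 H each → 9
  5 × C: 1 H each → 5
  3 × C (aromatic): no H
  2 × C: 2 H each → 4
  2 × C: no H
  2 × O: no H
  1 × I: no H
  1 × N: 2 H
  1 × N (charge +1): no H
  1 × O (charge -1): no H
  1 × S: 1 H
  Total hydrogens = 21.

21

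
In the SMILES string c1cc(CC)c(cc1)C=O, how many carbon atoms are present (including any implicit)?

9

The symbol for carbon appears 9 times in the SMILES. Lowercase c denotes aromatic carbon and counts toward C.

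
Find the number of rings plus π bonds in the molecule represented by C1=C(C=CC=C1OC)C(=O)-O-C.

Molecular formula from the SMILES: C9H10O3.
DoU = (2C + 2 + N − H − X)/2 = (2·9 + 2 + 0 − 10 − 0)/2 = 10/2 = 5.
(Structurally: 1 ring(s) + 4 π bond(s) = 5.)

5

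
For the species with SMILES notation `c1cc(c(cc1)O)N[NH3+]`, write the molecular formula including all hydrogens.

C6H9N2O+

Heavy atoms from the SMILES: 6 C, 2 N, 1 O.
Implicit hydrogens by atom environment:
  4 × C (aromatic): 1 H each → 4
  2 × C (aromatic): no H
  1 × N (charge +1): 3 H
  1 × N: 1 H
  1 × O: 1 H
  Total hydrogens = 9.
Net charge +1.
Molecular formula: C6H9N2O+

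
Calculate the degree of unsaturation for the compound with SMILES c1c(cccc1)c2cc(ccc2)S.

Molecular formula from the SMILES: C12H10S.
DoU = (2C + 2 + N − H − X)/2 = (2·12 + 2 + 0 − 10 − 0)/2 = 16/2 = 8.
(Structurally: 2 ring(s) + 6 π bond(s) = 8.)

8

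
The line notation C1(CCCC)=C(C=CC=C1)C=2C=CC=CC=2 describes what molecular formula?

C16H18

Heavy atoms from the SMILES: 16 C.
Implicit hydrogens by atom environment:
  9 × C (aromatic): 1 H each → 9
  3 × C: 2 H each → 6
  3 × C (aromatic): no H
  1 × C: 3 H
  Total hydrogens = 18.
Molecular formula: C16H18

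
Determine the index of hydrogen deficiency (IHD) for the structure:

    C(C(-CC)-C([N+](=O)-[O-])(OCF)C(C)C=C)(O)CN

Molecular formula from the SMILES: C11H21FN2O4.
DoU = (2C + 2 + N − H − X)/2 = (2·11 + 2 + 2 − 21 − 1)/2 = 4/2 = 2.
(Structurally: 0 ring(s) + 2 π bond(s) = 2.)

2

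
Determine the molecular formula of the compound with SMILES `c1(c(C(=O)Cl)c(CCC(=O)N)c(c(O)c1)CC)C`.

Heavy atoms from the SMILES: 13 C, 1 Cl, 1 N, 3 O.
Implicit hydrogens by atom environment:
  5 × C (aromatic): no H
  3 × C: 2 H each → 6
  2 × C: 3 H each → 6
  2 × C: no H
  2 × O: no H
  1 × C (aromatic): 1 H
  1 × Cl: no H
  1 × N: 2 H
  1 × O: 1 H
  Total hydrogens = 16.
Molecular formula: C13H16ClNO3

C13H16ClNO3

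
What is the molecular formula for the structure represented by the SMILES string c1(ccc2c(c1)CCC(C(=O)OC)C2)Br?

Heavy atoms from the SMILES: 1 Br, 12 C, 2 O.
Implicit hydrogens by atom environment:
  3 × C: 2 H each → 6
  3 × C (aromatic): 1 H each → 3
  3 × C (aromatic): no H
  2 × O: no H
  1 × Br: no H
  1 × C: 3 H
  1 × C: 1 H
  1 × C: no H
  Total hydrogens = 13.
Molecular formula: C12H13BrO2

C12H13BrO2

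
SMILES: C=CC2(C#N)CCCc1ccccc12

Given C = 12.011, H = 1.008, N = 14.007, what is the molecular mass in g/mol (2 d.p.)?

183.25

Molecular formula: C13H13N.
M = 13×12.011 + 13×1.008 + 1×14.007 = 183.25 g/mol.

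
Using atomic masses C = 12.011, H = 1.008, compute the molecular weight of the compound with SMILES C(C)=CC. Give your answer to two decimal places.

56.11

Molecular formula: C4H8.
M = 4×12.011 + 8×1.008 = 56.11 g/mol.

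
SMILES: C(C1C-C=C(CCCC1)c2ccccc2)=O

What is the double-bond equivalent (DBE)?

Molecular formula from the SMILES: C15H18O.
DoU = (2C + 2 + N − H − X)/2 = (2·15 + 2 + 0 − 18 − 0)/2 = 14/2 = 7.
(Structurally: 2 ring(s) + 5 π bond(s) = 7.)

7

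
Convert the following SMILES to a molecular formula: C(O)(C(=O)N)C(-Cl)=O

Heavy atoms from the SMILES: 3 C, 1 Cl, 1 N, 3 O.
Implicit hydrogens by atom environment:
  2 × C: no H
  2 × O: no H
  1 × C: 1 H
  1 × Cl: no H
  1 × N: 2 H
  1 × O: 1 H
  Total hydrogens = 4.
Molecular formula: C3H4ClNO3

C3H4ClNO3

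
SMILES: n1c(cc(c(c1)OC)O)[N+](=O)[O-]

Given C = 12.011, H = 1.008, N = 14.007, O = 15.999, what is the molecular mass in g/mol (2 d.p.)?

170.12

Molecular formula: C6H6N2O4.
M = 6×12.011 + 6×1.008 + 2×14.007 + 4×15.999 = 170.12 g/mol.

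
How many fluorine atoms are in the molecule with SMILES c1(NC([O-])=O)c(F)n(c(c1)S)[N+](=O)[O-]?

The symbol for fluorine appears 1 time in the SMILES.

1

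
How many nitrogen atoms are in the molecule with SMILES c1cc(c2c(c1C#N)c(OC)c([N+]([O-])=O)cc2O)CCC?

2

The symbol for nitrogen appears 2 times in the SMILES.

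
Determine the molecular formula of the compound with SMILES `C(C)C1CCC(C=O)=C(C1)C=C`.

Heavy atoms from the SMILES: 11 C, 1 O.
Implicit hydrogens by atom environment:
  5 × C: 2 H each → 10
  3 × C: 1 H each → 3
  2 × C: no H
  1 × C: 3 H
  1 × O: no H
  Total hydrogens = 16.
Molecular formula: C11H16O

C11H16O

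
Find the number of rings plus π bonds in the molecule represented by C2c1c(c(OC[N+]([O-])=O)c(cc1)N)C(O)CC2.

Molecular formula from the SMILES: C11H14N2O4.
DoU = (2C + 2 + N − H − X)/2 = (2·11 + 2 + 2 − 14 − 0)/2 = 12/2 = 6.
(Structurally: 2 ring(s) + 4 π bond(s) = 6.)

6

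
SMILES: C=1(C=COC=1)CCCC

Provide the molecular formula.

C8H12O

Heavy atoms from the SMILES: 8 C, 1 O.
Implicit hydrogens by atom environment:
  3 × C: 2 H each → 6
  3 × C (aromatic): 1 H each → 3
  1 × C: 3 H
  1 × C (aromatic): no H
  1 × O (aromatic): no H
  Total hydrogens = 12.
Molecular formula: C8H12O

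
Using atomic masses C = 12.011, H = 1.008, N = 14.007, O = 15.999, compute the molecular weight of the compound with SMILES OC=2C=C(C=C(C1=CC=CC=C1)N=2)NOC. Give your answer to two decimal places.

Molecular formula: C12H12N2O2.
M = 12×12.011 + 12×1.008 + 2×14.007 + 2×15.999 = 216.24 g/mol.

216.24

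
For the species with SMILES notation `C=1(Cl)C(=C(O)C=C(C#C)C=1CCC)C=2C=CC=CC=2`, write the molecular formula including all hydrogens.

C17H15ClO

Heavy atoms from the SMILES: 17 C, 1 Cl, 1 O.
Implicit hydrogens by atom environment:
  6 × C (aromatic): 1 H each → 6
  6 × C (aromatic): no H
  2 × C: 2 H each → 4
  1 × C: 3 H
  1 × C: 1 H
  1 × C: no H
  1 × Cl: no H
  1 × O: 1 H
  Total hydrogens = 15.
Molecular formula: C17H15ClO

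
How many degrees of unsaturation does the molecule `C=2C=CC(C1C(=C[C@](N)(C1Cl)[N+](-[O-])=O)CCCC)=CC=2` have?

Molecular formula from the SMILES: C15H19ClN2O2.
DoU = (2C + 2 + N − H − X)/2 = (2·15 + 2 + 2 − 19 − 1)/2 = 14/2 = 7.
(Structurally: 2 ring(s) + 5 π bond(s) = 7.)

7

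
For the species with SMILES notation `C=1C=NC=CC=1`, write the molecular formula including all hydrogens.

Heavy atoms from the SMILES: 5 C, 1 N.
Implicit hydrogens by atom environment:
  5 × C (aromatic): 1 H each → 5
  1 × N (aromatic): no H
  Total hydrogens = 5.
Molecular formula: C5H5N

C5H5N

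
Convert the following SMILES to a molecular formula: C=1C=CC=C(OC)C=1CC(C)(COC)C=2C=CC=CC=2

C18H22O2

Heavy atoms from the SMILES: 18 C, 2 O.
Implicit hydrogens by atom environment:
  9 × C (aromatic): 1 H each → 9
  3 × C: 3 H each → 9
  3 × C (aromatic): no H
  2 × C: 2 H each → 4
  2 × O: no H
  1 × C: no H
  Total hydrogens = 22.
Molecular formula: C18H22O2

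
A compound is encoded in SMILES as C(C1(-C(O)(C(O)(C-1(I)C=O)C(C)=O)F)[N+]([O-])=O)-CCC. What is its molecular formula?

Heavy atoms from the SMILES: 11 C, 1 F, 1 I, 1 N, 6 O.
Implicit hydrogens by atom environment:
  5 × C: no H
  3 × C: 2 H each → 6
  3 × O: no H
  2 × C: 3 H each → 6
  2 × O: 1 H each → 2
  1 × C: 1 H
  1 × F: no H
  1 × I: no H
  1 × N (charge +1): no H
  1 × O (charge -1): no H
  Total hydrogens = 15.
Molecular formula: C11H15FINO6

C11H15FINO6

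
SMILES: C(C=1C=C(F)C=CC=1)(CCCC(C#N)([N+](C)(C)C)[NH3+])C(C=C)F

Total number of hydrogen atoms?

Hydrogens are implicit in SMILES; fill each atom to its normal valence:
  4 × C: 2 H each → 8
  4 × C (aromatic): 1 H each → 4
  3 × C: 3 H each → 9
  3 × C: 1 H each → 3
  2 × C: no H
  2 × C (aromatic): no H
  2 × F: no H
  1 × N (charge +1): 3 H
  1 × N (charge +1): no H
  1 × N: no H
  Total hydrogens = 27.

27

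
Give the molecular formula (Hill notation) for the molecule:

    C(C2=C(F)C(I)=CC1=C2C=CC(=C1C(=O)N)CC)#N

Heavy atoms from the SMILES: 14 C, 1 F, 1 I, 2 N, 1 O.
Implicit hydrogens by atom environment:
  7 × C (aromatic): no H
  3 × C (aromatic): 1 H each → 3
  2 × C: no H
  1 × C: 3 H
  1 × C: 2 H
  1 × F: no H
  1 × I: no H
  1 × N: 2 H
  1 × N: no H
  1 × O: no H
  Total hydrogens = 10.
Molecular formula: C14H10FIN2O

C14H10FIN2O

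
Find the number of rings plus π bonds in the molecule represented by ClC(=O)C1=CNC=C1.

4

Molecular formula from the SMILES: C5H4ClNO.
DoU = (2C + 2 + N − H − X)/2 = (2·5 + 2 + 1 − 4 − 1)/2 = 8/2 = 4.
(Structurally: 1 ring(s) + 3 π bond(s) = 4.)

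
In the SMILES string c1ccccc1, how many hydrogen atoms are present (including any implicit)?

Hydrogens are implicit in SMILES; fill each atom to its normal valence:
  6 × C (aromatic): 1 H each → 6
  Total hydrogens = 6.

6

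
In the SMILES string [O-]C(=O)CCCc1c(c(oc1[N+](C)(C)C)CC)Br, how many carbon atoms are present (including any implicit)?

The symbol for carbon appears 13 times in the SMILES. Lowercase c denotes aromatic carbon and counts toward C.

13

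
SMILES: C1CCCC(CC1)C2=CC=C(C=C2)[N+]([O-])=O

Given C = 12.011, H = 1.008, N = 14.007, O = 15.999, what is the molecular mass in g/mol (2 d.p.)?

219.28

Molecular formula: C13H17NO2.
M = 13×12.011 + 17×1.008 + 1×14.007 + 2×15.999 = 219.28 g/mol.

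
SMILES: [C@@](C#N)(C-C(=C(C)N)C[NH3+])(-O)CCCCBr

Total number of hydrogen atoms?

21

Hydrogens are implicit in SMILES; fill each atom to its normal valence:
  6 × C: 2 H each → 12
  4 × C: no H
  1 × Br: no H
  1 × C: 3 H
  1 × N (charge +1): 3 H
  1 × N: 2 H
  1 × N: no H
  1 × O: 1 H
  Total hydrogens = 21.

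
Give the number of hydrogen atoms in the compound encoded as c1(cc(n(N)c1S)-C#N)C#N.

Hydrogens are implicit in SMILES; fill each atom to its normal valence:
  3 × C (aromatic): no H
  2 × C: no H
  2 × N: no H
  1 × C (aromatic): 1 H
  1 × N: 2 H
  1 × N (aromatic): no H
  1 × S: 1 H
  Total hydrogens = 4.

4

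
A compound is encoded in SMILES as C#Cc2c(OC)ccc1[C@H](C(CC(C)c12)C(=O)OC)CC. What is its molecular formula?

C18H22O3

Heavy atoms from the SMILES: 18 C, 3 O.
Implicit hydrogens by atom environment:
  4 × C: 3 H each → 12
  4 × C: 1 H each → 4
  4 × C (aromatic): no H
  3 × O: no H
  2 × C: 2 H each → 4
  2 × C (aromatic): 1 H each → 2
  2 × C: no H
  Total hydrogens = 22.
Molecular formula: C18H22O3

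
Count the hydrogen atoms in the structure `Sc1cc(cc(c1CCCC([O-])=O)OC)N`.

14

Hydrogens are implicit in SMILES; fill each atom to its normal valence:
  4 × C (aromatic): no H
  3 × C: 2 H each → 6
  2 × C (aromatic): 1 H each → 2
  2 × O: no H
  1 × C: 3 H
  1 × C: no H
  1 × N: 2 H
  1 × O (charge -1): no H
  1 × S: 1 H
  Total hydrogens = 14.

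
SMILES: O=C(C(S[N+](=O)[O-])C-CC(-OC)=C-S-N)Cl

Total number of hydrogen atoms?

Hydrogens are implicit in SMILES; fill each atom to its normal valence:
  3 × O: no H
  2 × C: 2 H each → 4
  2 × C: 1 H each → 2
  2 × C: no H
  2 × S: no H
  1 × C: 3 H
  1 × Cl: no H
  1 × N: 2 H
  1 × N (charge +1): no H
  1 × O (charge -1): no H
  Total hydrogens = 11.

11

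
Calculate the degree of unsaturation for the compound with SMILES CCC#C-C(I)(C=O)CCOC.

Molecular formula from the SMILES: C9H13IO2.
DoU = (2C + 2 + N − H − X)/2 = (2·9 + 2 + 0 − 13 − 1)/2 = 6/2 = 3.
(Structurally: 0 ring(s) + 3 π bond(s) = 3.)

3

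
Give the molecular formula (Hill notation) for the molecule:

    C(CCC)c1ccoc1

C8H12O

Heavy atoms from the SMILES: 8 C, 1 O.
Implicit hydrogens by atom environment:
  3 × C: 2 H each → 6
  3 × C (aromatic): 1 H each → 3
  1 × C: 3 H
  1 × C (aromatic): no H
  1 × O (aromatic): no H
  Total hydrogens = 12.
Molecular formula: C8H12O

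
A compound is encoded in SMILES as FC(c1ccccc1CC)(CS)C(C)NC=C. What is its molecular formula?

C14H20FNS

Heavy atoms from the SMILES: 14 C, 1 F, 1 N, 1 S.
Implicit hydrogens by atom environment:
  4 × C (aromatic): 1 H each → 4
  3 × C: 2 H each → 6
  2 × C: 3 H each → 6
  2 × C: 1 H each → 2
  2 × C (aromatic): no H
  1 × C: no H
  1 × F: no H
  1 × N: 1 H
  1 × S: 1 H
  Total hydrogens = 20.
Molecular formula: C14H20FNS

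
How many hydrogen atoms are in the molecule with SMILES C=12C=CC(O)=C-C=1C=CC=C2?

8

Hydrogens are implicit in SMILES; fill each atom to its normal valence:
  7 × C (aromatic): 1 H each → 7
  3 × C (aromatic): no H
  1 × O: 1 H
  Total hydrogens = 8.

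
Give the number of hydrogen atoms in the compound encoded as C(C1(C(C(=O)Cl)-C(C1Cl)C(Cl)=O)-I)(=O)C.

6

Hydrogens are implicit in SMILES; fill each atom to its normal valence:
  4 × C: no H
  3 × C: 1 H each → 3
  3 × Cl: no H
  3 × O: no H
  1 × C: 3 H
  1 × I: no H
  Total hydrogens = 6.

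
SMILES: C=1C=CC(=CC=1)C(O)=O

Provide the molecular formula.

Heavy atoms from the SMILES: 7 C, 2 O.
Implicit hydrogens by atom environment:
  5 × C (aromatic): 1 H each → 5
  1 × C (aromatic): no H
  1 × C: no H
  1 × O: 1 H
  1 × O: no H
  Total hydrogens = 6.
Molecular formula: C7H6O2

C7H6O2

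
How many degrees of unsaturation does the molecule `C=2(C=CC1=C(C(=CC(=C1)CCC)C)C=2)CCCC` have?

7

Molecular formula from the SMILES: C18H24.
DoU = (2C + 2 + N − H − X)/2 = (2·18 + 2 + 0 − 24 − 0)/2 = 14/2 = 7.
(Structurally: 2 ring(s) + 5 π bond(s) = 7.)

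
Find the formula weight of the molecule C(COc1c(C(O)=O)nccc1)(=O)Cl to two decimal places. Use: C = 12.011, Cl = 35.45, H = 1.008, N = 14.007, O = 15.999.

215.59

Molecular formula: C8H6ClNO4.
M = 8×12.011 + 1×35.45 + 6×1.008 + 1×14.007 + 4×15.999 = 215.59 g/mol.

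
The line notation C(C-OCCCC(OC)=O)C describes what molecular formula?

C8H16O3

Heavy atoms from the SMILES: 8 C, 3 O.
Implicit hydrogens by atom environment:
  5 × C: 2 H each → 10
  3 × O: no H
  2 × C: 3 H each → 6
  1 × C: no H
  Total hydrogens = 16.
Molecular formula: C8H16O3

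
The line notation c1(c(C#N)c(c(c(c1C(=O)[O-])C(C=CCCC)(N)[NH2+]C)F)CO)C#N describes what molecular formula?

C17H19FN4O3

Heavy atoms from the SMILES: 17 C, 1 F, 4 N, 3 O.
Implicit hydrogens by atom environment:
  6 × C (aromatic): no H
  4 × C: no H
  3 × C: 2 H each → 6
  2 × C: 3 H each → 6
  2 × C: 1 H each → 2
  2 × N: no H
  1 × F: no H
  1 × N: 2 H
  1 × N (charge +1): 2 H
  1 × O: 1 H
  1 × O: no H
  1 × O (charge -1): no H
  Total hydrogens = 19.
Molecular formula: C17H19FN4O3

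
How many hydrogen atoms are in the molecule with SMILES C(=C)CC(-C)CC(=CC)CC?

20

Hydrogens are implicit in SMILES; fill each atom to its normal valence:
  4 × C: 2 H each → 8
  3 × C: 3 H each → 9
  3 × C: 1 H each → 3
  1 × C: no H
  Total hydrogens = 20.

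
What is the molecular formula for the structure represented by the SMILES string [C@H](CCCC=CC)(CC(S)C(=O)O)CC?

C12H22O2S

Heavy atoms from the SMILES: 12 C, 2 O, 1 S.
Implicit hydrogens by atom environment:
  5 × C: 2 H each → 10
  4 × C: 1 H each → 4
  2 × C: 3 H each → 6
  1 × C: no H
  1 × O: 1 H
  1 × O: no H
  1 × S: 1 H
  Total hydrogens = 22.
Molecular formula: C12H22O2S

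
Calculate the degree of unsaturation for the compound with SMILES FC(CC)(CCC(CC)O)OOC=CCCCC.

1

Molecular formula from the SMILES: C14H27FO3.
DoU = (2C + 2 + N − H − X)/2 = (2·14 + 2 + 0 − 27 − 1)/2 = 2/2 = 1.
(Structurally: 0 ring(s) + 1 π bond(s) = 1.)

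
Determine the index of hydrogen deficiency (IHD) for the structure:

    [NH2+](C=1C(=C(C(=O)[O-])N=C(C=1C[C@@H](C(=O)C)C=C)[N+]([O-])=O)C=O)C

9

Molecular formula from the SMILES: C14H15N3O6.
DoU = (2C + 2 + N − H − X)/2 = (2·14 + 2 + 3 − 15 − 0)/2 = 18/2 = 9.
(Structurally: 1 ring(s) + 8 π bond(s) = 9.)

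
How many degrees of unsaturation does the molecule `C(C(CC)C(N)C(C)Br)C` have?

Molecular formula from the SMILES: C8H18BrN.
DoU = (2C + 2 + N − H − X)/2 = (2·8 + 2 + 1 − 18 − 1)/2 = 0/2 = 0.
(Structurally: 0 ring(s) + 0 π bond(s) = 0.)

0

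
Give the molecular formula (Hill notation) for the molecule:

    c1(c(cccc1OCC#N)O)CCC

Heavy atoms from the SMILES: 11 C, 1 N, 2 O.
Implicit hydrogens by atom environment:
  3 × C: 2 H each → 6
  3 × C (aromatic): 1 H each → 3
  3 × C (aromatic): no H
  1 × C: 3 H
  1 × C: no H
  1 × N: no H
  1 × O: 1 H
  1 × O: no H
  Total hydrogens = 13.
Molecular formula: C11H13NO2

C11H13NO2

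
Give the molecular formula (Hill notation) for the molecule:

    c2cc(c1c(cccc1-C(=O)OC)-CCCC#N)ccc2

Heavy atoms from the SMILES: 18 C, 1 N, 2 O.
Implicit hydrogens by atom environment:
  8 × C (aromatic): 1 H each → 8
  4 × C (aromatic): no H
  3 × C: 2 H each → 6
  2 × C: no H
  2 × O: no H
  1 × C: 3 H
  1 × N: no H
  Total hydrogens = 17.
Molecular formula: C18H17NO2

C18H17NO2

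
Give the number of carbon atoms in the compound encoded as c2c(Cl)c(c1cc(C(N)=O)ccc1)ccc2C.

14

The symbol for carbon appears 14 times in the SMILES. Lowercase c denotes aromatic carbon and counts toward C.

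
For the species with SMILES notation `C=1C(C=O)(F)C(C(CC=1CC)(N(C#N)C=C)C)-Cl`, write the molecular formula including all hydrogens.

Heavy atoms from the SMILES: 13 C, 1 Cl, 1 F, 2 N, 1 O.
Implicit hydrogens by atom environment:
  4 × C: 1 H each → 4
  4 × C: no H
  3 × C: 2 H each → 6
  2 × C: 3 H each → 6
  2 × N: no H
  1 × Cl: no H
  1 × F: no H
  1 × O: no H
  Total hydrogens = 16.
Molecular formula: C13H16ClFN2O

C13H16ClFN2O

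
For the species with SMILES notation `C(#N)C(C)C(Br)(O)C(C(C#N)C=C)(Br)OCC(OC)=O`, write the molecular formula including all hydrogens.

Heavy atoms from the SMILES: 2 Br, 12 C, 2 N, 4 O.
Implicit hydrogens by atom environment:
  5 × C: no H
  3 × C: 1 H each → 3
  3 × O: no H
  2 × Br: no H
  2 × C: 3 H each → 6
  2 × C: 2 H each → 4
  2 × N: no H
  1 × O: 1 H
  Total hydrogens = 14.
Molecular formula: C12H14Br2N2O4

C12H14Br2N2O4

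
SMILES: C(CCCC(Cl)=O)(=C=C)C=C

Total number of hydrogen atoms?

Hydrogens are implicit in SMILES; fill each atom to its normal valence:
  5 × C: 2 H each → 10
  3 × C: no H
  1 × C: 1 H
  1 × Cl: no H
  1 × O: no H
  Total hydrogens = 11.

11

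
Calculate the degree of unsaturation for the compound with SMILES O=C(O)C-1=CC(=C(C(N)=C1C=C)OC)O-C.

6

Molecular formula from the SMILES: C11H13NO4.
DoU = (2C + 2 + N − H − X)/2 = (2·11 + 2 + 1 − 13 − 0)/2 = 12/2 = 6.
(Structurally: 1 ring(s) + 5 π bond(s) = 6.)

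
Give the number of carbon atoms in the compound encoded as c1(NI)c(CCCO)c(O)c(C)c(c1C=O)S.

11

The symbol for carbon appears 11 times in the SMILES. Lowercase c denotes aromatic carbon and counts toward C.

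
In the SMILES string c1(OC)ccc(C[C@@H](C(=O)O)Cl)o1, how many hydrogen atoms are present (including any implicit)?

9

Hydrogens are implicit in SMILES; fill each atom to its normal valence:
  2 × C (aromatic): 1 H each → 2
  2 × C (aromatic): no H
  2 × O: no H
  1 × C: 3 H
  1 × C: 2 H
  1 × C: 1 H
  1 × C: no H
  1 × Cl: no H
  1 × O: 1 H
  1 × O (aromatic): no H
  Total hydrogens = 9.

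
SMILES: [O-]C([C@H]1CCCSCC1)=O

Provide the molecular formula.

C7H11O2S-

Heavy atoms from the SMILES: 7 C, 2 O, 1 S.
Implicit hydrogens by atom environment:
  5 × C: 2 H each → 10
  1 × C: 1 H
  1 × C: no H
  1 × O: no H
  1 × O (charge -1): no H
  1 × S: no H
  Total hydrogens = 11.
Net charge -1.
Molecular formula: C7H11O2S-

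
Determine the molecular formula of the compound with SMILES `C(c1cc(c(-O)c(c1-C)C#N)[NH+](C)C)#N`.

Heavy atoms from the SMILES: 11 C, 3 N, 1 O.
Implicit hydrogens by atom environment:
  5 × C (aromatic): no H
  3 × C: 3 H each → 9
  2 × C: no H
  2 × N: no H
  1 × C (aromatic): 1 H
  1 × N (charge +1): 1 H
  1 × O: 1 H
  Total hydrogens = 12.
Net charge +1.
Molecular formula: C11H12N3O+

C11H12N3O+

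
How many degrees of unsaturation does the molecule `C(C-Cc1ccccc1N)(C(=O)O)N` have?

Molecular formula from the SMILES: C10H14N2O2.
DoU = (2C + 2 + N − H − X)/2 = (2·10 + 2 + 2 − 14 − 0)/2 = 10/2 = 5.
(Structurally: 1 ring(s) + 4 π bond(s) = 5.)

5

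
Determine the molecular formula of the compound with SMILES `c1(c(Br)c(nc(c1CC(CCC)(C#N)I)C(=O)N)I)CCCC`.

Heavy atoms from the SMILES: 1 Br, 16 C, 2 I, 3 N, 1 O.
Implicit hydrogens by atom environment:
  6 × C: 2 H each → 12
  5 × C (aromatic): no H
  3 × C: no H
  2 × C: 3 H each → 6
  2 × I: no H
  1 × Br: no H
  1 × N: 2 H
  1 × N (aromatic): no H
  1 × N: no H
  1 × O: no H
  Total hydrogens = 20.
Molecular formula: C16H20BrI2N3O

C16H20BrI2N3O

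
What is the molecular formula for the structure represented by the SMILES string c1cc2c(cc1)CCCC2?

C10H12

Heavy atoms from the SMILES: 10 C.
Implicit hydrogens by atom environment:
  4 × C: 2 H each → 8
  4 × C (aromatic): 1 H each → 4
  2 × C (aromatic): no H
  Total hydrogens = 12.
Molecular formula: C10H12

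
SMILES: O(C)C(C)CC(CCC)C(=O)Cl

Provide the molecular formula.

Heavy atoms from the SMILES: 9 C, 1 Cl, 2 O.
Implicit hydrogens by atom environment:
  3 × C: 3 H each → 9
  3 × C: 2 H each → 6
  2 × C: 1 H each → 2
  2 × O: no H
  1 × C: no H
  1 × Cl: no H
  Total hydrogens = 17.
Molecular formula: C9H17ClO2

C9H17ClO2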